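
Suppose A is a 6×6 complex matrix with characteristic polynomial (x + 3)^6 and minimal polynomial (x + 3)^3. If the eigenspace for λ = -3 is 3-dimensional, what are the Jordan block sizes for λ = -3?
Block sizes for λ = -3: [3, 2, 1]

Step 1 — from the characteristic polynomial, algebraic multiplicity of λ = -3 is 6. From dim ker(A − (-3)·I) = 3, there are exactly 3 Jordan blocks for λ = -3.
Step 2 — from the minimal polynomial, the factor (x + 3)^3 tells us the largest block for λ = -3 has size 3.
Step 3 — with total size 6, 3 blocks, and largest block 3, the block sizes (in nonincreasing order) are [3, 2, 1].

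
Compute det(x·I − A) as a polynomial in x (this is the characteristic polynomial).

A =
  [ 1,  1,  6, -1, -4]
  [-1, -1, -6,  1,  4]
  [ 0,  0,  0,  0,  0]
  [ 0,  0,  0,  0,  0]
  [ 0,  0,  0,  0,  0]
x^5

Expanding det(x·I − A) (e.g. by cofactor expansion or by noting that A is similar to its Jordan form J, which has the same characteristic polynomial as A) gives
  χ_A(x) = x^5
which factors as x^5. The eigenvalues (with algebraic multiplicities) are λ = 0 with multiplicity 5.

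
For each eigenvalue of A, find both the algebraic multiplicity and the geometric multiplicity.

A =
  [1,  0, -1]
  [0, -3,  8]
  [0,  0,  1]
λ = -3: alg = 1, geom = 1; λ = 1: alg = 2, geom = 1

Step 1 — factor the characteristic polynomial to read off the algebraic multiplicities:
  χ_A(x) = (x - 1)^2*(x + 3)

Step 2 — compute geometric multiplicities via the rank-nullity identity g(λ) = n − rank(A − λI):
  rank(A − (-3)·I) = 2, so dim ker(A − (-3)·I) = n − 2 = 1
  rank(A − (1)·I) = 2, so dim ker(A − (1)·I) = n − 2 = 1

Summary:
  λ = -3: algebraic multiplicity = 1, geometric multiplicity = 1
  λ = 1: algebraic multiplicity = 2, geometric multiplicity = 1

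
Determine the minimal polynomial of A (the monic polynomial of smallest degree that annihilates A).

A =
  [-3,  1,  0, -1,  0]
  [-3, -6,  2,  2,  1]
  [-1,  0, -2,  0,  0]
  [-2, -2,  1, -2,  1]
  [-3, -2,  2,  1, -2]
x^3 + 9*x^2 + 27*x + 27

The characteristic polynomial is χ_A(x) = (x + 3)^5, so the eigenvalues are known. The minimal polynomial is
  m_A(x) = Π_λ (x − λ)^{k_λ}
where k_λ is the size of the *largest* Jordan block for λ (equivalently, the smallest k with (A − λI)^k v = 0 for every generalised eigenvector v of λ).

  λ = -3: largest Jordan block has size 3, contributing (x + 3)^3

So m_A(x) = (x + 3)^3 = x^3 + 9*x^2 + 27*x + 27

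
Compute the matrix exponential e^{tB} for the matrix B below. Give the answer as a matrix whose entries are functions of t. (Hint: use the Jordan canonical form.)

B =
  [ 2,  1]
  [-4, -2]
e^{tB} =
  [2*t + 1, t]
  [-4*t, 1 - 2*t]

Strategy: write B = P · J · P⁻¹ where J is a Jordan canonical form, so e^{tB} = P · e^{tJ} · P⁻¹, and e^{tJ} can be computed block-by-block.

B has Jordan form
J =
  [0, 1]
  [0, 0]
(up to reordering of blocks).

Per-block formulas:
  For a 2×2 Jordan block J_2(0): exp(t · J_2(0)) = e^(0t)·(I + t·N), where N is the 2×2 nilpotent shift.

After assembling e^{tJ} and conjugating by P, we get:

e^{tB} =
  [2*t + 1, t]
  [-4*t, 1 - 2*t]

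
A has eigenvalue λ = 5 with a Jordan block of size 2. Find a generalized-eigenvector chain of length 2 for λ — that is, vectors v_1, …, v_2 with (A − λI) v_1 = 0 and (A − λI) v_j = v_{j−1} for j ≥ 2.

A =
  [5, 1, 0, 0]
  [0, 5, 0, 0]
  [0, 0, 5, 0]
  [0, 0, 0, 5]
A Jordan chain for λ = 5 of length 2:
v_1 = (1, 0, 0, 0)ᵀ
v_2 = (0, 1, 0, 0)ᵀ

Let N = A − (5)·I. We want v_2 with N^2 v_2 = 0 but N^1 v_2 ≠ 0; then v_{j-1} := N · v_j for j = 2, …, 2.

Pick v_2 = (0, 1, 0, 0)ᵀ.
Then v_1 = N · v_2 = (1, 0, 0, 0)ᵀ.

Sanity check: (A − (5)·I) v_1 = (0, 0, 0, 0)ᵀ = 0. ✓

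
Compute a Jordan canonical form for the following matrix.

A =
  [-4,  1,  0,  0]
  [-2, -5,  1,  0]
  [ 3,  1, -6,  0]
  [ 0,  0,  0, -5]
J_3(-5) ⊕ J_1(-5)

The characteristic polynomial is
  det(x·I − A) = x^4 + 20*x^3 + 150*x^2 + 500*x + 625 = (x + 5)^4

Eigenvalues and multiplicities (the geometric multiplicity of λ is n − rank(A − λI), which equals the number of Jordan blocks for λ):
  λ = -5: algebraic multiplicity = 4, geometric multiplicity = 2

Determining the block sizes for each eigenvalue:
  λ = -5: with am = 4 and gm = 2, the partition is not yet determined (e.g. several partitions of 4 into 2 parts exist). Let N = A − (-5)·I. Computing rank(N^1) = 2, rank(N^2) = 1, rank(N^3) = 0; the number of blocks of size ≥ j is rank(N^{j−1}) − rank(N^j), giving [2, 1, 1]. So we have 1 block(s) of size 3, 1 block(s) of size 1 → block sizes [3, 1]

Assembling the blocks gives a Jordan form
J =
  [-5,  1,  0,  0]
  [ 0, -5,  1,  0]
  [ 0,  0, -5,  0]
  [ 0,  0,  0, -5]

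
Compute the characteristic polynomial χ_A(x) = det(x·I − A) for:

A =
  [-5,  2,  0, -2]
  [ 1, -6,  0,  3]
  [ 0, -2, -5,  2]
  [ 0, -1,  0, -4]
x^4 + 20*x^3 + 150*x^2 + 500*x + 625

Expanding det(x·I − A) (e.g. by cofactor expansion or by noting that A is similar to its Jordan form J, which has the same characteristic polynomial as A) gives
  χ_A(x) = x^4 + 20*x^3 + 150*x^2 + 500*x + 625
which factors as (x + 5)^4. The eigenvalues (with algebraic multiplicities) are λ = -5 with multiplicity 4.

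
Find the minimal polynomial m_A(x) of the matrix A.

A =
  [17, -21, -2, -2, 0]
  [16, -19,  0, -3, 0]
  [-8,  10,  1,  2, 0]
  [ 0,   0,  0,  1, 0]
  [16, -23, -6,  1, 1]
x^4 - 6*x^2 + 8*x - 3

The characteristic polynomial is χ_A(x) = (x - 1)^4*(x + 3), so the eigenvalues are known. The minimal polynomial is
  m_A(x) = Π_λ (x − λ)^{k_λ}
where k_λ is the size of the *largest* Jordan block for λ (equivalently, the smallest k with (A − λI)^k v = 0 for every generalised eigenvector v of λ).

  λ = -3: largest Jordan block has size 1, contributing (x + 3)
  λ = 1: largest Jordan block has size 3, contributing (x − 1)^3

So m_A(x) = (x - 1)^3*(x + 3) = x^4 - 6*x^2 + 8*x - 3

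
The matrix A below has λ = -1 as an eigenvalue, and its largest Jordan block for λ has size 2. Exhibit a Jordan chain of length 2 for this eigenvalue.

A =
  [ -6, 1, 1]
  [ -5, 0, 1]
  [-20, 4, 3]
A Jordan chain for λ = -1 of length 2:
v_1 = (-5, -5, -20)ᵀ
v_2 = (1, 0, 0)ᵀ

Let N = A − (-1)·I. We want v_2 with N^2 v_2 = 0 but N^1 v_2 ≠ 0; then v_{j-1} := N · v_j for j = 2, …, 2.

Pick v_2 = (1, 0, 0)ᵀ.
Then v_1 = N · v_2 = (-5, -5, -20)ᵀ.

Sanity check: (A − (-1)·I) v_1 = (0, 0, 0)ᵀ = 0. ✓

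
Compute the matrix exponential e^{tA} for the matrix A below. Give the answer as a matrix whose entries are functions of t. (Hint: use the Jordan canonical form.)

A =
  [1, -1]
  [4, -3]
e^{tA} =
  [2*t*exp(-t) + exp(-t), -t*exp(-t)]
  [4*t*exp(-t), -2*t*exp(-t) + exp(-t)]

Strategy: write A = P · J · P⁻¹ where J is a Jordan canonical form, so e^{tA} = P · e^{tJ} · P⁻¹, and e^{tJ} can be computed block-by-block.

A has Jordan form
J =
  [-1,  1]
  [ 0, -1]
(up to reordering of blocks).

Per-block formulas:
  For a 2×2 Jordan block J_2(-1): exp(t · J_2(-1)) = e^(-1t)·(I + t·N), where N is the 2×2 nilpotent shift.

After assembling e^{tJ} and conjugating by P, we get:

e^{tA} =
  [2*t*exp(-t) + exp(-t), -t*exp(-t)]
  [4*t*exp(-t), -2*t*exp(-t) + exp(-t)]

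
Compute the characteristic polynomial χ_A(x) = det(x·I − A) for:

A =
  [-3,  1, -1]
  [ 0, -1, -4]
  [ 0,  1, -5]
x^3 + 9*x^2 + 27*x + 27

Expanding det(x·I − A) (e.g. by cofactor expansion or by noting that A is similar to its Jordan form J, which has the same characteristic polynomial as A) gives
  χ_A(x) = x^3 + 9*x^2 + 27*x + 27
which factors as (x + 3)^3. The eigenvalues (with algebraic multiplicities) are λ = -3 with multiplicity 3.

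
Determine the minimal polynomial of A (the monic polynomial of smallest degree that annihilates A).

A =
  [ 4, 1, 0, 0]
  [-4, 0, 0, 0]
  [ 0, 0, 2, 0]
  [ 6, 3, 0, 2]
x^2 - 4*x + 4

The characteristic polynomial is χ_A(x) = (x - 2)^4, so the eigenvalues are known. The minimal polynomial is
  m_A(x) = Π_λ (x − λ)^{k_λ}
where k_λ is the size of the *largest* Jordan block for λ (equivalently, the smallest k with (A − λI)^k v = 0 for every generalised eigenvector v of λ).

  λ = 2: largest Jordan block has size 2, contributing (x − 2)^2

So m_A(x) = (x - 2)^2 = x^2 - 4*x + 4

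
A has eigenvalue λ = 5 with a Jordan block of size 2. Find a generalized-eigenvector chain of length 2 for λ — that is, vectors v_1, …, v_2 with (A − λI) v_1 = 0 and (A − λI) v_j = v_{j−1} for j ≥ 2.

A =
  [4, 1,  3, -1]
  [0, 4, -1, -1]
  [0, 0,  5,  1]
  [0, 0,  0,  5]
A Jordan chain for λ = 5 of length 2:
v_1 = (-2, 1, -1, 0)ᵀ
v_2 = (3, 0, 0, -1)ᵀ

Let N = A − (5)·I. We want v_2 with N^2 v_2 = 0 but N^1 v_2 ≠ 0; then v_{j-1} := N · v_j for j = 2, …, 2.

Pick v_2 = (3, 0, 0, -1)ᵀ.
Then v_1 = N · v_2 = (-2, 1, -1, 0)ᵀ.

Sanity check: (A − (5)·I) v_1 = (0, 0, 0, 0)ᵀ = 0. ✓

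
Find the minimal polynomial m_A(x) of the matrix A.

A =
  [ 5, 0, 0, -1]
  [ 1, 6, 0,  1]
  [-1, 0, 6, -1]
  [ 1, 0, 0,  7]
x^2 - 12*x + 36

The characteristic polynomial is χ_A(x) = (x - 6)^4, so the eigenvalues are known. The minimal polynomial is
  m_A(x) = Π_λ (x − λ)^{k_λ}
where k_λ is the size of the *largest* Jordan block for λ (equivalently, the smallest k with (A − λI)^k v = 0 for every generalised eigenvector v of λ).

  λ = 6: largest Jordan block has size 2, contributing (x − 6)^2

So m_A(x) = (x - 6)^2 = x^2 - 12*x + 36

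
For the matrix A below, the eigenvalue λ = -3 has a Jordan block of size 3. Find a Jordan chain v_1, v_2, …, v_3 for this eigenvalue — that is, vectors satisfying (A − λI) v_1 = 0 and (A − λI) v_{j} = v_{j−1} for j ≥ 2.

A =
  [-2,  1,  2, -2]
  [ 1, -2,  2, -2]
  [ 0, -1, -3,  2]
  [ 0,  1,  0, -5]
A Jordan chain for λ = -3 of length 3:
v_1 = (2, 2, -1, 1)ᵀ
v_2 = (1, 1, 0, 0)ᵀ
v_3 = (1, 0, 0, 0)ᵀ

Let N = A − (-3)·I. We want v_3 with N^3 v_3 = 0 but N^2 v_3 ≠ 0; then v_{j-1} := N · v_j for j = 3, …, 2.

Pick v_3 = (1, 0, 0, 0)ᵀ.
Then v_2 = N · v_3 = (1, 1, 0, 0)ᵀ.
Then v_1 = N · v_2 = (2, 2, -1, 1)ᵀ.

Sanity check: (A − (-3)·I) v_1 = (0, 0, 0, 0)ᵀ = 0. ✓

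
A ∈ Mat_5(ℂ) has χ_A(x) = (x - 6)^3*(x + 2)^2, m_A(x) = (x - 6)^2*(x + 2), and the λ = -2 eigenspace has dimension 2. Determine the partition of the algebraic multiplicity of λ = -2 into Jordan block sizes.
Block sizes for λ = -2: [1, 1]

Step 1 — from the characteristic polynomial, algebraic multiplicity of λ = -2 is 2. From dim ker(A − (-2)·I) = 2, there are exactly 2 Jordan blocks for λ = -2.
Step 2 — from the minimal polynomial, the factor (x + 2) tells us the largest block for λ = -2 has size 1.
Step 3 — with total size 2, 2 blocks, and largest block 1, the block sizes (in nonincreasing order) are [1, 1].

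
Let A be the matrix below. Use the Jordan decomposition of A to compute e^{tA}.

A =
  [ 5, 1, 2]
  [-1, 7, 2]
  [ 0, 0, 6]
e^{tA} =
  [-t*exp(6*t) + exp(6*t), t*exp(6*t), 2*t*exp(6*t)]
  [-t*exp(6*t), t*exp(6*t) + exp(6*t), 2*t*exp(6*t)]
  [0, 0, exp(6*t)]

Strategy: write A = P · J · P⁻¹ where J is a Jordan canonical form, so e^{tA} = P · e^{tJ} · P⁻¹, and e^{tJ} can be computed block-by-block.

A has Jordan form
J =
  [6, 1, 0]
  [0, 6, 0]
  [0, 0, 6]
(up to reordering of blocks).

Per-block formulas:
  For a 1×1 block at λ = 6: exp(t · [6]) = [e^(6t)].
  For a 2×2 Jordan block J_2(6): exp(t · J_2(6)) = e^(6t)·(I + t·N), where N is the 2×2 nilpotent shift.

After assembling e^{tJ} and conjugating by P, we get:

e^{tA} =
  [-t*exp(6*t) + exp(6*t), t*exp(6*t), 2*t*exp(6*t)]
  [-t*exp(6*t), t*exp(6*t) + exp(6*t), 2*t*exp(6*t)]
  [0, 0, exp(6*t)]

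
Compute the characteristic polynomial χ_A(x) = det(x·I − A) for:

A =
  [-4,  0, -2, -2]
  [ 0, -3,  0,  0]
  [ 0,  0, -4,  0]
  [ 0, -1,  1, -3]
x^4 + 14*x^3 + 73*x^2 + 168*x + 144

Expanding det(x·I − A) (e.g. by cofactor expansion or by noting that A is similar to its Jordan form J, which has the same characteristic polynomial as A) gives
  χ_A(x) = x^4 + 14*x^3 + 73*x^2 + 168*x + 144
which factors as (x + 3)^2*(x + 4)^2. The eigenvalues (with algebraic multiplicities) are λ = -4 with multiplicity 2, λ = -3 with multiplicity 2.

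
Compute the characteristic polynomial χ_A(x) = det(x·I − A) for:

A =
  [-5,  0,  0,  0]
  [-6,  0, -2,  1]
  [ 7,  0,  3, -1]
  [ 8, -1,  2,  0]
x^4 + 2*x^3 - 12*x^2 + 14*x - 5

Expanding det(x·I − A) (e.g. by cofactor expansion or by noting that A is similar to its Jordan form J, which has the same characteristic polynomial as A) gives
  χ_A(x) = x^4 + 2*x^3 - 12*x^2 + 14*x - 5
which factors as (x - 1)^3*(x + 5). The eigenvalues (with algebraic multiplicities) are λ = -5 with multiplicity 1, λ = 1 with multiplicity 3.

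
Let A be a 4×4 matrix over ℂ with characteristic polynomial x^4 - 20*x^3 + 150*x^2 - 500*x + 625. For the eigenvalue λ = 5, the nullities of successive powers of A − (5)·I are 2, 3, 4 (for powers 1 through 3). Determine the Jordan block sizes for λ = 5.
Block sizes for λ = 5: [3, 1]

From the dimensions of kernels of powers, the number of Jordan blocks of size at least j is d_j − d_{j−1} where d_j = dim ker(N^j) (with d_0 = 0). Computing the differences gives [2, 1, 1].
The number of blocks of size exactly k is (#blocks of size ≥ k) − (#blocks of size ≥ k + 1), so the partition is: 1 block(s) of size 1, 1 block(s) of size 3.
In nonincreasing order the block sizes are [3, 1].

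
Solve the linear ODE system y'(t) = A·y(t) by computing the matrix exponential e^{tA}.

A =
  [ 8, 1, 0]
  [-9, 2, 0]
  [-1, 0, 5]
e^{tA} =
  [3*t*exp(5*t) + exp(5*t), t*exp(5*t), 0]
  [-9*t*exp(5*t), -3*t*exp(5*t) + exp(5*t), 0]
  [-3*t^2*exp(5*t)/2 - t*exp(5*t), -t^2*exp(5*t)/2, exp(5*t)]

Strategy: write A = P · J · P⁻¹ where J is a Jordan canonical form, so e^{tA} = P · e^{tJ} · P⁻¹, and e^{tJ} can be computed block-by-block.

A has Jordan form
J =
  [5, 1, 0]
  [0, 5, 1]
  [0, 0, 5]
(up to reordering of blocks).

Per-block formulas:
  For a 3×3 Jordan block J_3(5): exp(t · J_3(5)) = e^(5t)·(I + t·N + (t^2/2)·N^2), where N is the 3×3 nilpotent shift.

After assembling e^{tJ} and conjugating by P, we get:

e^{tA} =
  [3*t*exp(5*t) + exp(5*t), t*exp(5*t), 0]
  [-9*t*exp(5*t), -3*t*exp(5*t) + exp(5*t), 0]
  [-3*t^2*exp(5*t)/2 - t*exp(5*t), -t^2*exp(5*t)/2, exp(5*t)]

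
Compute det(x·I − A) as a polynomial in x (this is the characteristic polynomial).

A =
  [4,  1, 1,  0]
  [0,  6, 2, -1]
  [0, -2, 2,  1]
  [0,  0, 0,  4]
x^4 - 16*x^3 + 96*x^2 - 256*x + 256

Expanding det(x·I − A) (e.g. by cofactor expansion or by noting that A is similar to its Jordan form J, which has the same characteristic polynomial as A) gives
  χ_A(x) = x^4 - 16*x^3 + 96*x^2 - 256*x + 256
which factors as (x - 4)^4. The eigenvalues (with algebraic multiplicities) are λ = 4 with multiplicity 4.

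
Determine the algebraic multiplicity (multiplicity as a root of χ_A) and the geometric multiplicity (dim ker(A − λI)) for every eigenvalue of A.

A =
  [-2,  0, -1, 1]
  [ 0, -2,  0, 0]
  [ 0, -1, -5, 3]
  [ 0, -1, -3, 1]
λ = -2: alg = 4, geom = 2

Step 1 — factor the characteristic polynomial to read off the algebraic multiplicities:
  χ_A(x) = (x + 2)^4

Step 2 — compute geometric multiplicities via the rank-nullity identity g(λ) = n − rank(A − λI):
  rank(A − (-2)·I) = 2, so dim ker(A − (-2)·I) = n − 2 = 2

Summary:
  λ = -2: algebraic multiplicity = 4, geometric multiplicity = 2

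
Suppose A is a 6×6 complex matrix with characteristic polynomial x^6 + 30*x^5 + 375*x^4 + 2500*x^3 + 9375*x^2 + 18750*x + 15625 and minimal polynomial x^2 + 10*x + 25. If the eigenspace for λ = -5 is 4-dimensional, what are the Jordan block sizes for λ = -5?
Block sizes for λ = -5: [2, 2, 1, 1]

Step 1 — from the characteristic polynomial, algebraic multiplicity of λ = -5 is 6. From dim ker(A − (-5)·I) = 4, there are exactly 4 Jordan blocks for λ = -5.
Step 2 — from the minimal polynomial, the factor (x + 5)^2 tells us the largest block for λ = -5 has size 2.
Step 3 — with total size 6, 4 blocks, and largest block 2, the block sizes (in nonincreasing order) are [2, 2, 1, 1].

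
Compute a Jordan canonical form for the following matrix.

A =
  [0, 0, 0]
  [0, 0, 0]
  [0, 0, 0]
J_1(0) ⊕ J_1(0) ⊕ J_1(0)

The characteristic polynomial is
  det(x·I − A) = x^3

Eigenvalues and multiplicities (the geometric multiplicity of λ is n − rank(A − λI), which equals the number of Jordan blocks for λ):
  λ = 0: algebraic multiplicity = 3, geometric multiplicity = 3

Determining the block sizes for each eigenvalue:
  λ = 0: gm = am = 3, so every block has size 1 → block sizes [1, 1, 1]

Assembling the blocks gives a Jordan form
J =
  [0, 0, 0]
  [0, 0, 0]
  [0, 0, 0]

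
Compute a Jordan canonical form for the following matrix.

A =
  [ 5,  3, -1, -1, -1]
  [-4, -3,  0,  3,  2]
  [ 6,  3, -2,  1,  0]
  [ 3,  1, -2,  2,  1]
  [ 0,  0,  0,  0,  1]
J_2(0) ⊕ J_3(1)

The characteristic polynomial is
  det(x·I − A) = x^5 - 3*x^4 + 3*x^3 - x^2 = x^2*(x - 1)^3

Eigenvalues and multiplicities (the geometric multiplicity of λ is n − rank(A − λI), which equals the number of Jordan blocks for λ):
  λ = 0: algebraic multiplicity = 2, geometric multiplicity = 1
  λ = 1: algebraic multiplicity = 3, geometric multiplicity = 1

Determining the block sizes for each eigenvalue:
  λ = 0: one block (gm = 1), so the single block has size am = 2 → block sizes [2]
  λ = 1: one block (gm = 1), so the single block has size am = 3 → block sizes [3]

Assembling the blocks gives a Jordan form
J =
  [0, 1, 0, 0, 0]
  [0, 0, 0, 0, 0]
  [0, 0, 1, 1, 0]
  [0, 0, 0, 1, 1]
  [0, 0, 0, 0, 1]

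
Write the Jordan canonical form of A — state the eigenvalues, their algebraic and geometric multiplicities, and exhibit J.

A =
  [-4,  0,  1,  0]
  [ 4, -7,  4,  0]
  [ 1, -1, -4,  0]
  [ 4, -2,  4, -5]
J_3(-5) ⊕ J_1(-5)

The characteristic polynomial is
  det(x·I − A) = x^4 + 20*x^3 + 150*x^2 + 500*x + 625 = (x + 5)^4

Eigenvalues and multiplicities (the geometric multiplicity of λ is n − rank(A − λI), which equals the number of Jordan blocks for λ):
  λ = -5: algebraic multiplicity = 4, geometric multiplicity = 2

Determining the block sizes for each eigenvalue:
  λ = -5: with am = 4 and gm = 2, the partition is not yet determined (e.g. several partitions of 4 into 2 parts exist). Let N = A − (-5)·I. Computing rank(N^1) = 2, rank(N^2) = 1, rank(N^3) = 0; the number of blocks of size ≥ j is rank(N^{j−1}) − rank(N^j), giving [2, 1, 1]. So we have 1 block(s) of size 3, 1 block(s) of size 1 → block sizes [3, 1]

Assembling the blocks gives a Jordan form
J =
  [-5,  1,  0,  0]
  [ 0, -5,  1,  0]
  [ 0,  0, -5,  0]
  [ 0,  0,  0, -5]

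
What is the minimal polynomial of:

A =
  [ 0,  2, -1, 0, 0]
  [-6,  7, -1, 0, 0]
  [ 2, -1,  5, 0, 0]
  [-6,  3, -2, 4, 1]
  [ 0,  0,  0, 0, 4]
x^3 - 12*x^2 + 48*x - 64

The characteristic polynomial is χ_A(x) = (x - 4)^5, so the eigenvalues are known. The minimal polynomial is
  m_A(x) = Π_λ (x − λ)^{k_λ}
where k_λ is the size of the *largest* Jordan block for λ (equivalently, the smallest k with (A − λI)^k v = 0 for every generalised eigenvector v of λ).

  λ = 4: largest Jordan block has size 3, contributing (x − 4)^3

So m_A(x) = (x - 4)^3 = x^3 - 12*x^2 + 48*x - 64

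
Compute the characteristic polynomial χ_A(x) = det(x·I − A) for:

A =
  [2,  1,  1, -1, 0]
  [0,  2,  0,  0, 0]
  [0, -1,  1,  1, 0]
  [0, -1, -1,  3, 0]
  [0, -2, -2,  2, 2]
x^5 - 10*x^4 + 40*x^3 - 80*x^2 + 80*x - 32

Expanding det(x·I − A) (e.g. by cofactor expansion or by noting that A is similar to its Jordan form J, which has the same characteristic polynomial as A) gives
  χ_A(x) = x^5 - 10*x^4 + 40*x^3 - 80*x^2 + 80*x - 32
which factors as (x - 2)^5. The eigenvalues (with algebraic multiplicities) are λ = 2 with multiplicity 5.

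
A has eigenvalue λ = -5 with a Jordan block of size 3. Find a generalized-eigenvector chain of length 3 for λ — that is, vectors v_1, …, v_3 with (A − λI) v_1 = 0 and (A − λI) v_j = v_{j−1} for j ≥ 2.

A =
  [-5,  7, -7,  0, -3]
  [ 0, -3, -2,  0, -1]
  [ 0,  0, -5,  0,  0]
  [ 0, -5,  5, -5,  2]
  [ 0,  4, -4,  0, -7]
A Jordan chain for λ = -5 of length 3:
v_1 = (2, 0, 0, -2, 0)ᵀ
v_2 = (7, 2, 0, -5, 4)ᵀ
v_3 = (0, 1, 0, 0, 0)ᵀ

Let N = A − (-5)·I. We want v_3 with N^3 v_3 = 0 but N^2 v_3 ≠ 0; then v_{j-1} := N · v_j for j = 3, …, 2.

Pick v_3 = (0, 1, 0, 0, 0)ᵀ.
Then v_2 = N · v_3 = (7, 2, 0, -5, 4)ᵀ.
Then v_1 = N · v_2 = (2, 0, 0, -2, 0)ᵀ.

Sanity check: (A − (-5)·I) v_1 = (0, 0, 0, 0, 0)ᵀ = 0. ✓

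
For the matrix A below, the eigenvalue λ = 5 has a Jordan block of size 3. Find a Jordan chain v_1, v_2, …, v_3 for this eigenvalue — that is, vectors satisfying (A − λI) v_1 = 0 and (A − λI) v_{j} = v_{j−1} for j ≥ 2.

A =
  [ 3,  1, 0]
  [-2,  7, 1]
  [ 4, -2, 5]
A Jordan chain for λ = 5 of length 3:
v_1 = (2, 4, -4)ᵀ
v_2 = (-2, -2, 4)ᵀ
v_3 = (1, 0, 0)ᵀ

Let N = A − (5)·I. We want v_3 with N^3 v_3 = 0 but N^2 v_3 ≠ 0; then v_{j-1} := N · v_j for j = 3, …, 2.

Pick v_3 = (1, 0, 0)ᵀ.
Then v_2 = N · v_3 = (-2, -2, 4)ᵀ.
Then v_1 = N · v_2 = (2, 4, -4)ᵀ.

Sanity check: (A − (5)·I) v_1 = (0, 0, 0)ᵀ = 0. ✓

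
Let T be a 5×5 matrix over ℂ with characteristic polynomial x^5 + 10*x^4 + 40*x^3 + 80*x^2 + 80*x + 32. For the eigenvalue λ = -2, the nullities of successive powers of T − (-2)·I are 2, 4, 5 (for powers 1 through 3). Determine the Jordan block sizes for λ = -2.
Block sizes for λ = -2: [3, 2]

From the dimensions of kernels of powers, the number of Jordan blocks of size at least j is d_j − d_{j−1} where d_j = dim ker(N^j) (with d_0 = 0). Computing the differences gives [2, 2, 1].
The number of blocks of size exactly k is (#blocks of size ≥ k) − (#blocks of size ≥ k + 1), so the partition is: 1 block(s) of size 2, 1 block(s) of size 3.
In nonincreasing order the block sizes are [3, 2].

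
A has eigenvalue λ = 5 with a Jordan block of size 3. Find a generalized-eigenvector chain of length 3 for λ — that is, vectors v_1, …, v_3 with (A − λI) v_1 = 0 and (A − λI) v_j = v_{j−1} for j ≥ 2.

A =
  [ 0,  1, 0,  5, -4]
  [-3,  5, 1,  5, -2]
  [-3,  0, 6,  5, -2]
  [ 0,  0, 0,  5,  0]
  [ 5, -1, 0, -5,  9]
A Jordan chain for λ = 5 of length 3:
v_1 = (2, 2, 2, 0, -2)ᵀ
v_2 = (-5, -3, -3, 0, 5)ᵀ
v_3 = (1, 0, 0, 0, 0)ᵀ

Let N = A − (5)·I. We want v_3 with N^3 v_3 = 0 but N^2 v_3 ≠ 0; then v_{j-1} := N · v_j for j = 3, …, 2.

Pick v_3 = (1, 0, 0, 0, 0)ᵀ.
Then v_2 = N · v_3 = (-5, -3, -3, 0, 5)ᵀ.
Then v_1 = N · v_2 = (2, 2, 2, 0, -2)ᵀ.

Sanity check: (A − (5)·I) v_1 = (0, 0, 0, 0, 0)ᵀ = 0. ✓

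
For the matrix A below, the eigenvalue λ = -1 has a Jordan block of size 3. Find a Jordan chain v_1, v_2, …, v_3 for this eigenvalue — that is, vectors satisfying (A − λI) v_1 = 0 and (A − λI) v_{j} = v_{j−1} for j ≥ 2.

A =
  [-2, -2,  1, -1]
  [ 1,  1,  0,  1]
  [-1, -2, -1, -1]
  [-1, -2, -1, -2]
A Jordan chain for λ = -1 of length 3:
v_1 = (-1, 0, 0, 1)ᵀ
v_2 = (-1, 1, -1, -1)ᵀ
v_3 = (1, 0, 0, 0)ᵀ

Let N = A − (-1)·I. We want v_3 with N^3 v_3 = 0 but N^2 v_3 ≠ 0; then v_{j-1} := N · v_j for j = 3, …, 2.

Pick v_3 = (1, 0, 0, 0)ᵀ.
Then v_2 = N · v_3 = (-1, 1, -1, -1)ᵀ.
Then v_1 = N · v_2 = (-1, 0, 0, 1)ᵀ.

Sanity check: (A − (-1)·I) v_1 = (0, 0, 0, 0)ᵀ = 0. ✓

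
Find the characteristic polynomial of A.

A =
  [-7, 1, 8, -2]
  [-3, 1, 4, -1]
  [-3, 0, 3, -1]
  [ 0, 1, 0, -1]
x^4 + 4*x^3 + 6*x^2 + 4*x + 1

Expanding det(x·I − A) (e.g. by cofactor expansion or by noting that A is similar to its Jordan form J, which has the same characteristic polynomial as A) gives
  χ_A(x) = x^4 + 4*x^3 + 6*x^2 + 4*x + 1
which factors as (x + 1)^4. The eigenvalues (with algebraic multiplicities) are λ = -1 with multiplicity 4.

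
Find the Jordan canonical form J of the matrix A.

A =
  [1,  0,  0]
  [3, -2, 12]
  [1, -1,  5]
J_1(1) ⊕ J_1(1) ⊕ J_1(2)

The characteristic polynomial is
  det(x·I − A) = x^3 - 4*x^2 + 5*x - 2 = (x - 2)*(x - 1)^2

Eigenvalues and multiplicities (the geometric multiplicity of λ is n − rank(A − λI), which equals the number of Jordan blocks for λ):
  λ = 1: algebraic multiplicity = 2, geometric multiplicity = 2
  λ = 2: algebraic multiplicity = 1, geometric multiplicity = 1

Determining the block sizes for each eigenvalue:
  λ = 1: gm = am = 2, so every block has size 1 → block sizes [1, 1]
  λ = 2: one block (gm = 1), so the single block has size am = 1 → block sizes [1]

Assembling the blocks gives a Jordan form
J =
  [1, 0, 0]
  [0, 1, 0]
  [0, 0, 2]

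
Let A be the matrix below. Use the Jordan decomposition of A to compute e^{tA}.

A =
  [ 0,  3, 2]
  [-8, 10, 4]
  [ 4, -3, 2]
e^{tA} =
  [-4*t*exp(4*t) + exp(4*t), 3*t*exp(4*t), 2*t*exp(4*t)]
  [-8*t*exp(4*t), 6*t*exp(4*t) + exp(4*t), 4*t*exp(4*t)]
  [4*t*exp(4*t), -3*t*exp(4*t), -2*t*exp(4*t) + exp(4*t)]

Strategy: write A = P · J · P⁻¹ where J is a Jordan canonical form, so e^{tA} = P · e^{tJ} · P⁻¹, and e^{tJ} can be computed block-by-block.

A has Jordan form
J =
  [4, 1, 0]
  [0, 4, 0]
  [0, 0, 4]
(up to reordering of blocks).

Per-block formulas:
  For a 2×2 Jordan block J_2(4): exp(t · J_2(4)) = e^(4t)·(I + t·N), where N is the 2×2 nilpotent shift.
  For a 1×1 block at λ = 4: exp(t · [4]) = [e^(4t)].

After assembling e^{tJ} and conjugating by P, we get:

e^{tA} =
  [-4*t*exp(4*t) + exp(4*t), 3*t*exp(4*t), 2*t*exp(4*t)]
  [-8*t*exp(4*t), 6*t*exp(4*t) + exp(4*t), 4*t*exp(4*t)]
  [4*t*exp(4*t), -3*t*exp(4*t), -2*t*exp(4*t) + exp(4*t)]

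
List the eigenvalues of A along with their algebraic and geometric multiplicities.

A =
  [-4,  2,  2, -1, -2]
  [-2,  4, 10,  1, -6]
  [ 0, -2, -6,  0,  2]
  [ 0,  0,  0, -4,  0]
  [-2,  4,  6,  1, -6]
λ = -4: alg = 3, geom = 2; λ = -2: alg = 2, geom = 2

Step 1 — factor the characteristic polynomial to read off the algebraic multiplicities:
  χ_A(x) = (x + 2)^2*(x + 4)^3

Step 2 — compute geometric multiplicities via the rank-nullity identity g(λ) = n − rank(A − λI):
  rank(A − (-4)·I) = 3, so dim ker(A − (-4)·I) = n − 3 = 2
  rank(A − (-2)·I) = 3, so dim ker(A − (-2)·I) = n − 3 = 2

Summary:
  λ = -4: algebraic multiplicity = 3, geometric multiplicity = 2
  λ = -2: algebraic multiplicity = 2, geometric multiplicity = 2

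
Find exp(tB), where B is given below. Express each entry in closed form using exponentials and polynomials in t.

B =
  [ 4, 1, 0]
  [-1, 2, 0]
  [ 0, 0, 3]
e^{tB} =
  [t*exp(3*t) + exp(3*t), t*exp(3*t), 0]
  [-t*exp(3*t), -t*exp(3*t) + exp(3*t), 0]
  [0, 0, exp(3*t)]

Strategy: write B = P · J · P⁻¹ where J is a Jordan canonical form, so e^{tB} = P · e^{tJ} · P⁻¹, and e^{tJ} can be computed block-by-block.

B has Jordan form
J =
  [3, 1, 0]
  [0, 3, 0]
  [0, 0, 3]
(up to reordering of blocks).

Per-block formulas:
  For a 2×2 Jordan block J_2(3): exp(t · J_2(3)) = e^(3t)·(I + t·N), where N is the 2×2 nilpotent shift.
  For a 1×1 block at λ = 3: exp(t · [3]) = [e^(3t)].

After assembling e^{tJ} and conjugating by P, we get:

e^{tB} =
  [t*exp(3*t) + exp(3*t), t*exp(3*t), 0]
  [-t*exp(3*t), -t*exp(3*t) + exp(3*t), 0]
  [0, 0, exp(3*t)]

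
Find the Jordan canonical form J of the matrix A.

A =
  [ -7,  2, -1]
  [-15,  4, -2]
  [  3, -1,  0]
J_3(-1)

The characteristic polynomial is
  det(x·I − A) = x^3 + 3*x^2 + 3*x + 1 = (x + 1)^3

Eigenvalues and multiplicities (the geometric multiplicity of λ is n − rank(A − λI), which equals the number of Jordan blocks for λ):
  λ = -1: algebraic multiplicity = 3, geometric multiplicity = 1

Determining the block sizes for each eigenvalue:
  λ = -1: one block (gm = 1), so the single block has size am = 3 → block sizes [3]

Assembling the blocks gives a Jordan form
J =
  [-1,  1,  0]
  [ 0, -1,  1]
  [ 0,  0, -1]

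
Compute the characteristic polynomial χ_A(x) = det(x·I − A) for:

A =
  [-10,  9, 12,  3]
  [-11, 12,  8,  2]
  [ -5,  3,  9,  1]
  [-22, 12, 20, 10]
x^4 - 21*x^3 + 165*x^2 - 575*x + 750

Expanding det(x·I − A) (e.g. by cofactor expansion or by noting that A is similar to its Jordan form J, which has the same characteristic polynomial as A) gives
  χ_A(x) = x^4 - 21*x^3 + 165*x^2 - 575*x + 750
which factors as (x - 6)*(x - 5)^3. The eigenvalues (with algebraic multiplicities) are λ = 5 with multiplicity 3, λ = 6 with multiplicity 1.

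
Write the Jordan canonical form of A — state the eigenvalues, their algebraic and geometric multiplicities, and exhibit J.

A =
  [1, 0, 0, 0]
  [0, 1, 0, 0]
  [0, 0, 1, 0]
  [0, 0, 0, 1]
J_1(1) ⊕ J_1(1) ⊕ J_1(1) ⊕ J_1(1)

The characteristic polynomial is
  det(x·I − A) = x^4 - 4*x^3 + 6*x^2 - 4*x + 1 = (x - 1)^4

Eigenvalues and multiplicities (the geometric multiplicity of λ is n − rank(A − λI), which equals the number of Jordan blocks for λ):
  λ = 1: algebraic multiplicity = 4, geometric multiplicity = 4

Determining the block sizes for each eigenvalue:
  λ = 1: gm = am = 4, so every block has size 1 → block sizes [1, 1, 1, 1]

Assembling the blocks gives a Jordan form
J =
  [1, 0, 0, 0]
  [0, 1, 0, 0]
  [0, 0, 1, 0]
  [0, 0, 0, 1]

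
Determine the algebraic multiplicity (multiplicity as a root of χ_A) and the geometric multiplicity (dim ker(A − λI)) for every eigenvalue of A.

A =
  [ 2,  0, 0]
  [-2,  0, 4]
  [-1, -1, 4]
λ = 2: alg = 3, geom = 2

Step 1 — factor the characteristic polynomial to read off the algebraic multiplicities:
  χ_A(x) = (x - 2)^3

Step 2 — compute geometric multiplicities via the rank-nullity identity g(λ) = n − rank(A − λI):
  rank(A − (2)·I) = 1, so dim ker(A − (2)·I) = n − 1 = 2

Summary:
  λ = 2: algebraic multiplicity = 3, geometric multiplicity = 2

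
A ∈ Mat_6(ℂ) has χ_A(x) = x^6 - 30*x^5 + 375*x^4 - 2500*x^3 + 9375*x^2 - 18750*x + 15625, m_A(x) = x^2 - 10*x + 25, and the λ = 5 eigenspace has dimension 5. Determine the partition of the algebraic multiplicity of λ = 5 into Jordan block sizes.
Block sizes for λ = 5: [2, 1, 1, 1, 1]

Step 1 — from the characteristic polynomial, algebraic multiplicity of λ = 5 is 6. From dim ker(A − (5)·I) = 5, there are exactly 5 Jordan blocks for λ = 5.
Step 2 — from the minimal polynomial, the factor (x − 5)^2 tells us the largest block for λ = 5 has size 2.
Step 3 — with total size 6, 5 blocks, and largest block 2, the block sizes (in nonincreasing order) are [2, 1, 1, 1, 1].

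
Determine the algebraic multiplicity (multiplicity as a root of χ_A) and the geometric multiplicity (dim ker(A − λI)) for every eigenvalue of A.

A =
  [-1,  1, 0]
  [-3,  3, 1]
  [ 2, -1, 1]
λ = 1: alg = 3, geom = 1

Step 1 — factor the characteristic polynomial to read off the algebraic multiplicities:
  χ_A(x) = (x - 1)^3

Step 2 — compute geometric multiplicities via the rank-nullity identity g(λ) = n − rank(A − λI):
  rank(A − (1)·I) = 2, so dim ker(A − (1)·I) = n − 2 = 1

Summary:
  λ = 1: algebraic multiplicity = 3, geometric multiplicity = 1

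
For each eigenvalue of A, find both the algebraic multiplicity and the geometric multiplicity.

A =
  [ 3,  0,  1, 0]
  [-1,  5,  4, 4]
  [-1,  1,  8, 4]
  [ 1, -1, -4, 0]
λ = 4: alg = 4, geom = 2

Step 1 — factor the characteristic polynomial to read off the algebraic multiplicities:
  χ_A(x) = (x - 4)^4

Step 2 — compute geometric multiplicities via the rank-nullity identity g(λ) = n − rank(A − λI):
  rank(A − (4)·I) = 2, so dim ker(A − (4)·I) = n − 2 = 2

Summary:
  λ = 4: algebraic multiplicity = 4, geometric multiplicity = 2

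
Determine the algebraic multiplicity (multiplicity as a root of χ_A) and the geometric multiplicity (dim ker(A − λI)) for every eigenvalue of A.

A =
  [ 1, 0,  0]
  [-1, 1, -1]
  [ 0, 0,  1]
λ = 1: alg = 3, geom = 2

Step 1 — factor the characteristic polynomial to read off the algebraic multiplicities:
  χ_A(x) = (x - 1)^3

Step 2 — compute geometric multiplicities via the rank-nullity identity g(λ) = n − rank(A − λI):
  rank(A − (1)·I) = 1, so dim ker(A − (1)·I) = n − 1 = 2

Summary:
  λ = 1: algebraic multiplicity = 3, geometric multiplicity = 2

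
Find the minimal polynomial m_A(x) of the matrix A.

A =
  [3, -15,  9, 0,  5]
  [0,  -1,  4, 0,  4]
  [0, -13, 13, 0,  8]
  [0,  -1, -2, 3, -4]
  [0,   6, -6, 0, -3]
x^3 - 9*x^2 + 27*x - 27

The characteristic polynomial is χ_A(x) = (x - 3)^5, so the eigenvalues are known. The minimal polynomial is
  m_A(x) = Π_λ (x − λ)^{k_λ}
where k_λ is the size of the *largest* Jordan block for λ (equivalently, the smallest k with (A − λI)^k v = 0 for every generalised eigenvector v of λ).

  λ = 3: largest Jordan block has size 3, contributing (x − 3)^3

So m_A(x) = (x - 3)^3 = x^3 - 9*x^2 + 27*x - 27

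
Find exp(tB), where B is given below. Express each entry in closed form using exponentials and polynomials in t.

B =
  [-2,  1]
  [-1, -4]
e^{tB} =
  [t*exp(-3*t) + exp(-3*t), t*exp(-3*t)]
  [-t*exp(-3*t), -t*exp(-3*t) + exp(-3*t)]

Strategy: write B = P · J · P⁻¹ where J is a Jordan canonical form, so e^{tB} = P · e^{tJ} · P⁻¹, and e^{tJ} can be computed block-by-block.

B has Jordan form
J =
  [-3,  1]
  [ 0, -3]
(up to reordering of blocks).

Per-block formulas:
  For a 2×2 Jordan block J_2(-3): exp(t · J_2(-3)) = e^(-3t)·(I + t·N), where N is the 2×2 nilpotent shift.

After assembling e^{tJ} and conjugating by P, we get:

e^{tB} =
  [t*exp(-3*t) + exp(-3*t), t*exp(-3*t)]
  [-t*exp(-3*t), -t*exp(-3*t) + exp(-3*t)]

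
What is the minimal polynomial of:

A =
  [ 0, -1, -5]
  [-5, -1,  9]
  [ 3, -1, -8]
x^3 + 9*x^2 + 27*x + 27

The characteristic polynomial is χ_A(x) = (x + 3)^3, so the eigenvalues are known. The minimal polynomial is
  m_A(x) = Π_λ (x − λ)^{k_λ}
where k_λ is the size of the *largest* Jordan block for λ (equivalently, the smallest k with (A − λI)^k v = 0 for every generalised eigenvector v of λ).

  λ = -3: largest Jordan block has size 3, contributing (x + 3)^3

So m_A(x) = (x + 3)^3 = x^3 + 9*x^2 + 27*x + 27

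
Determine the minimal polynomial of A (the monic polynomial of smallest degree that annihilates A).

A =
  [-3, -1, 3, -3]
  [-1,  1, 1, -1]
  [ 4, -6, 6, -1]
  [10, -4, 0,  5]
x^4 - 9*x^3 + 24*x^2 - 20*x

The characteristic polynomial is χ_A(x) = x*(x - 5)*(x - 2)^2, so the eigenvalues are known. The minimal polynomial is
  m_A(x) = Π_λ (x − λ)^{k_λ}
where k_λ is the size of the *largest* Jordan block for λ (equivalently, the smallest k with (A − λI)^k v = 0 for every generalised eigenvector v of λ).

  λ = 0: largest Jordan block has size 1, contributing (x − 0)
  λ = 2: largest Jordan block has size 2, contributing (x − 2)^2
  λ = 5: largest Jordan block has size 1, contributing (x − 5)

So m_A(x) = x*(x - 5)*(x - 2)^2 = x^4 - 9*x^3 + 24*x^2 - 20*x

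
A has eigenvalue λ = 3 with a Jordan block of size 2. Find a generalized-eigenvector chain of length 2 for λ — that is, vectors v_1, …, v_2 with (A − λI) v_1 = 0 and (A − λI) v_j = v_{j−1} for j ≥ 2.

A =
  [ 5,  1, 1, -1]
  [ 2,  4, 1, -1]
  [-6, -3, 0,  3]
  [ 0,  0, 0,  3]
A Jordan chain for λ = 3 of length 2:
v_1 = (2, 2, -6, 0)ᵀ
v_2 = (1, 0, 0, 0)ᵀ

Let N = A − (3)·I. We want v_2 with N^2 v_2 = 0 but N^1 v_2 ≠ 0; then v_{j-1} := N · v_j for j = 2, …, 2.

Pick v_2 = (1, 0, 0, 0)ᵀ.
Then v_1 = N · v_2 = (2, 2, -6, 0)ᵀ.

Sanity check: (A − (3)·I) v_1 = (0, 0, 0, 0)ᵀ = 0. ✓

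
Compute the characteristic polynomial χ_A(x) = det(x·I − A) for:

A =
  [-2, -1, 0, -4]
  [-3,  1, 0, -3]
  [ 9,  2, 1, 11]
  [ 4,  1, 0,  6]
x^4 - 6*x^3 + 13*x^2 - 12*x + 4

Expanding det(x·I − A) (e.g. by cofactor expansion or by noting that A is similar to its Jordan form J, which has the same characteristic polynomial as A) gives
  χ_A(x) = x^4 - 6*x^3 + 13*x^2 - 12*x + 4
which factors as (x - 2)^2*(x - 1)^2. The eigenvalues (with algebraic multiplicities) are λ = 1 with multiplicity 2, λ = 2 with multiplicity 2.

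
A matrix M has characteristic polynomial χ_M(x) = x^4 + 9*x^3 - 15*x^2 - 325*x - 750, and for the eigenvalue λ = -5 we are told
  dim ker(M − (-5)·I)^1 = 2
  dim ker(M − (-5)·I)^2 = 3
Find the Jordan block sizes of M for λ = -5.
Block sizes for λ = -5: [2, 1]

From the dimensions of kernels of powers, the number of Jordan blocks of size at least j is d_j − d_{j−1} where d_j = dim ker(N^j) (with d_0 = 0). Computing the differences gives [2, 1].
The number of blocks of size exactly k is (#blocks of size ≥ k) − (#blocks of size ≥ k + 1), so the partition is: 1 block(s) of size 1, 1 block(s) of size 2.
In nonincreasing order the block sizes are [2, 1].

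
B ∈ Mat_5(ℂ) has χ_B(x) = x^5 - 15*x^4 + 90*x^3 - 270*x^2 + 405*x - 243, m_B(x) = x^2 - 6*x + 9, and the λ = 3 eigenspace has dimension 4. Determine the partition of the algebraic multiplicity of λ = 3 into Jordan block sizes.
Block sizes for λ = 3: [2, 1, 1, 1]

Step 1 — from the characteristic polynomial, algebraic multiplicity of λ = 3 is 5. From dim ker(B − (3)·I) = 4, there are exactly 4 Jordan blocks for λ = 3.
Step 2 — from the minimal polynomial, the factor (x − 3)^2 tells us the largest block for λ = 3 has size 2.
Step 3 — with total size 5, 4 blocks, and largest block 2, the block sizes (in nonincreasing order) are [2, 1, 1, 1].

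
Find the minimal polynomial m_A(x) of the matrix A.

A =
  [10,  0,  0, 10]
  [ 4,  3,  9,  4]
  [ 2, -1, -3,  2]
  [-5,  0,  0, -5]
x^3 - 5*x^2

The characteristic polynomial is χ_A(x) = x^3*(x - 5), so the eigenvalues are known. The minimal polynomial is
  m_A(x) = Π_λ (x − λ)^{k_λ}
where k_λ is the size of the *largest* Jordan block for λ (equivalently, the smallest k with (A − λI)^k v = 0 for every generalised eigenvector v of λ).

  λ = 0: largest Jordan block has size 2, contributing (x − 0)^2
  λ = 5: largest Jordan block has size 1, contributing (x − 5)

So m_A(x) = x^2*(x - 5) = x^3 - 5*x^2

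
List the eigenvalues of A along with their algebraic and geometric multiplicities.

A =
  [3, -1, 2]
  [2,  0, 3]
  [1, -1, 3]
λ = 2: alg = 3, geom = 1

Step 1 — factor the characteristic polynomial to read off the algebraic multiplicities:
  χ_A(x) = (x - 2)^3

Step 2 — compute geometric multiplicities via the rank-nullity identity g(λ) = n − rank(A − λI):
  rank(A − (2)·I) = 2, so dim ker(A − (2)·I) = n − 2 = 1

Summary:
  λ = 2: algebraic multiplicity = 3, geometric multiplicity = 1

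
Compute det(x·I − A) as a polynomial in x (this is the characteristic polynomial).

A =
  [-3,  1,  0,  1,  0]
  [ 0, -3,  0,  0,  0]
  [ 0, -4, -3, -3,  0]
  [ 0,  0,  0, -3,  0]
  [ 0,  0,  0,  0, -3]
x^5 + 15*x^4 + 90*x^3 + 270*x^2 + 405*x + 243

Expanding det(x·I − A) (e.g. by cofactor expansion or by noting that A is similar to its Jordan form J, which has the same characteristic polynomial as A) gives
  χ_A(x) = x^5 + 15*x^4 + 90*x^3 + 270*x^2 + 405*x + 243
which factors as (x + 3)^5. The eigenvalues (with algebraic multiplicities) are λ = -3 with multiplicity 5.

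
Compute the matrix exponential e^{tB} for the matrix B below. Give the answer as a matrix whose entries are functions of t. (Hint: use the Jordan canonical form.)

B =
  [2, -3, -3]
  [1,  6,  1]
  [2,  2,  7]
e^{tB} =
  [-3*t*exp(5*t) + exp(5*t), -3*t*exp(5*t), -3*t*exp(5*t)]
  [t*exp(5*t), t*exp(5*t) + exp(5*t), t*exp(5*t)]
  [2*t*exp(5*t), 2*t*exp(5*t), 2*t*exp(5*t) + exp(5*t)]

Strategy: write B = P · J · P⁻¹ where J is a Jordan canonical form, so e^{tB} = P · e^{tJ} · P⁻¹, and e^{tJ} can be computed block-by-block.

B has Jordan form
J =
  [5, 1, 0]
  [0, 5, 0]
  [0, 0, 5]
(up to reordering of blocks).

Per-block formulas:
  For a 1×1 block at λ = 5: exp(t · [5]) = [e^(5t)].
  For a 2×2 Jordan block J_2(5): exp(t · J_2(5)) = e^(5t)·(I + t·N), where N is the 2×2 nilpotent shift.

After assembling e^{tJ} and conjugating by P, we get:

e^{tB} =
  [-3*t*exp(5*t) + exp(5*t), -3*t*exp(5*t), -3*t*exp(5*t)]
  [t*exp(5*t), t*exp(5*t) + exp(5*t), t*exp(5*t)]
  [2*t*exp(5*t), 2*t*exp(5*t), 2*t*exp(5*t) + exp(5*t)]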